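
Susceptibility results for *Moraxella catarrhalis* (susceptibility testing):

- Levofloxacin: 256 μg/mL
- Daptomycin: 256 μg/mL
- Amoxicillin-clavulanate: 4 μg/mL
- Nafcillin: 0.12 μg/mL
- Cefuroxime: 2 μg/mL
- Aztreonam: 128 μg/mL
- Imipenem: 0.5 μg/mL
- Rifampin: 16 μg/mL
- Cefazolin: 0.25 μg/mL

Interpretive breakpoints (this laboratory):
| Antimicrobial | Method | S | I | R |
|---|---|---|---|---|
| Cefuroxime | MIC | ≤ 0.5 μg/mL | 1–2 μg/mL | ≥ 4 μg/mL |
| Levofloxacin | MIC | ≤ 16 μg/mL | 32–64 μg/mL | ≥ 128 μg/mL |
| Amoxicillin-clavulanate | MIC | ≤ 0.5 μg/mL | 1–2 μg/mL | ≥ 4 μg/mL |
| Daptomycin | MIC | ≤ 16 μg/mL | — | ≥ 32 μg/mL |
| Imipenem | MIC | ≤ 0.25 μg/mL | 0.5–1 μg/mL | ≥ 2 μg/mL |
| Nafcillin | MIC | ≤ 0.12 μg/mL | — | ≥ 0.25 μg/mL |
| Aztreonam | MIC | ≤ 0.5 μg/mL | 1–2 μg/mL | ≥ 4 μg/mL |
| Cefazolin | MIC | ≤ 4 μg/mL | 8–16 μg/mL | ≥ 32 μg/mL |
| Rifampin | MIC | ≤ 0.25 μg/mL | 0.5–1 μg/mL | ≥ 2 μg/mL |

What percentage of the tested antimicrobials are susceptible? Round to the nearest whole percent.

Levofloxacin: 256 μg/mL is ≥ 128 μg/mL — resistant
Daptomycin: 256 μg/mL is ≥ 32 μg/mL ⇒ Resistant
Amoxicillin-clavulanate: 4 μg/mL is ≥ 4 μg/mL → resistant
Nafcillin: 0.12 μg/mL is ≤ 0.12 μg/mL ⇒ S
Cefuroxime 2 μg/mL: in 1–2 μg/mL → intermediate
Aztreonam: 128 μg/mL is ≥ 4 μg/mL → resistant
Imipenem 0.5 μg/mL: in 0.5–1 μg/mL ⇒ Intermediate
Rifampin: 16 μg/mL is ≥ 2 μg/mL → Resistant
Cefazolin 0.25 μg/mL: ≤ 4 μg/mL — susceptible
Susceptible: 2/9

22%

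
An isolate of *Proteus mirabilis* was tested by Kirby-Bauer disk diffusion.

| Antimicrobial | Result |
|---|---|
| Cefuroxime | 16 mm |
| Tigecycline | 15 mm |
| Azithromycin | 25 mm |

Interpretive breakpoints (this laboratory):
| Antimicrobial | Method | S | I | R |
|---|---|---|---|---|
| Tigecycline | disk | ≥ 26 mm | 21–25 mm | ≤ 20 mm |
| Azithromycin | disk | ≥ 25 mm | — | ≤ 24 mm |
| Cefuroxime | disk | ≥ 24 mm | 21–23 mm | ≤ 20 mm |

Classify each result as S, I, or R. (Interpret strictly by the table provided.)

R, R, S

Cefuroxime (16 mm) ≤ 20 mm — Resistant
Tigecycline (15 mm) ≤ 20 mm ⇒ R
Azithromycin: 25 mm is ≥ 25 mm — susceptible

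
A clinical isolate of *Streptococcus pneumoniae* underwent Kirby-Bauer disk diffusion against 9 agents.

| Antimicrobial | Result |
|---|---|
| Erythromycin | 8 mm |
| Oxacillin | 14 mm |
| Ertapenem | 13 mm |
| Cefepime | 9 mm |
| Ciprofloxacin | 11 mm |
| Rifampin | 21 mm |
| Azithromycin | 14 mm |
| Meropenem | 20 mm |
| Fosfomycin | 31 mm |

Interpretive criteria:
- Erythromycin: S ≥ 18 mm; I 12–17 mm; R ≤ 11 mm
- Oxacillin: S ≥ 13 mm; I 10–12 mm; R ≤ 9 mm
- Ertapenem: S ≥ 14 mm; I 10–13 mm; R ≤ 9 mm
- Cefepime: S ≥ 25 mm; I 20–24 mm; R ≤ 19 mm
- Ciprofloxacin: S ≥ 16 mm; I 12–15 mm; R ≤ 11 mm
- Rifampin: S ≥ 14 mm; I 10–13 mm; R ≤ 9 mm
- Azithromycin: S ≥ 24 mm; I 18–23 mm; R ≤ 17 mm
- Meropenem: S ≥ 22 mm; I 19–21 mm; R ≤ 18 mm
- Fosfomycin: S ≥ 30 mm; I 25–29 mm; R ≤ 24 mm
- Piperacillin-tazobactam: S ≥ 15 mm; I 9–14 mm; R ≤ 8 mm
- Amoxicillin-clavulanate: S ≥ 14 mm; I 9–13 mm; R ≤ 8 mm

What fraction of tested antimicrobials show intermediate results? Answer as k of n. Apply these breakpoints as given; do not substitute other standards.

Erythromycin 8 mm: ≤ 11 mm ⇒ Resistant
Oxacillin: 14 mm is ≥ 13 mm — Susceptible
Ertapenem 13 mm: in 10–13 mm → Intermediate
Cefepime (9 mm) ≤ 19 mm — Resistant
Ciprofloxacin (11 mm) ≤ 11 mm — R
Rifampin 21 mm: ≥ 14 mm — S
Azithromycin (14 mm) ≤ 17 mm ⇒ resistant
Meropenem: 20 mm is in 19–21 mm — intermediate
Fosfomycin: 31 mm is ≥ 30 mm ⇒ S
Intermediate: 2/9

2 of 9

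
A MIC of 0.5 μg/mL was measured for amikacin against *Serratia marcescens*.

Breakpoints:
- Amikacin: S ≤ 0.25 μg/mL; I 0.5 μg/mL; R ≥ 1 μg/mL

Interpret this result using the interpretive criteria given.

Amikacin (0.5 μg/mL) = 0.5 μg/mL — I

Intermediate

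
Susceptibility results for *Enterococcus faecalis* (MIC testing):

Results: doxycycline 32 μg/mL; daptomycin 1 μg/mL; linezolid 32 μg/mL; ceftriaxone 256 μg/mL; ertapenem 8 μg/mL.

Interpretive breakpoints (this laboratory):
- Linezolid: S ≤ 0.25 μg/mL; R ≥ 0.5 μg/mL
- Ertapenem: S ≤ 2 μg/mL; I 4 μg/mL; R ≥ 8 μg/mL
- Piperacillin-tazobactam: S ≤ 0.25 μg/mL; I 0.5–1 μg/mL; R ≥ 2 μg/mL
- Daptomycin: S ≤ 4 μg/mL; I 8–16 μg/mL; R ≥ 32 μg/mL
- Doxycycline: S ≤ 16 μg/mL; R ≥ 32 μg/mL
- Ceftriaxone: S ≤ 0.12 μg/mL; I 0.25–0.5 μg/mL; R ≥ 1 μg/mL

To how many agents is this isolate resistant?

4

Doxycycline 32 μg/mL: ≥ 32 μg/mL → Resistant
Daptomycin: 1 μg/mL is ≤ 4 μg/mL ⇒ Susceptible
Linezolid: 32 μg/mL is ≥ 0.5 μg/mL ⇒ Resistant
Ceftriaxone 256 μg/mL: ≥ 1 μg/mL — resistant
Ertapenem: 8 μg/mL is ≥ 8 μg/mL → R
Resistant: 4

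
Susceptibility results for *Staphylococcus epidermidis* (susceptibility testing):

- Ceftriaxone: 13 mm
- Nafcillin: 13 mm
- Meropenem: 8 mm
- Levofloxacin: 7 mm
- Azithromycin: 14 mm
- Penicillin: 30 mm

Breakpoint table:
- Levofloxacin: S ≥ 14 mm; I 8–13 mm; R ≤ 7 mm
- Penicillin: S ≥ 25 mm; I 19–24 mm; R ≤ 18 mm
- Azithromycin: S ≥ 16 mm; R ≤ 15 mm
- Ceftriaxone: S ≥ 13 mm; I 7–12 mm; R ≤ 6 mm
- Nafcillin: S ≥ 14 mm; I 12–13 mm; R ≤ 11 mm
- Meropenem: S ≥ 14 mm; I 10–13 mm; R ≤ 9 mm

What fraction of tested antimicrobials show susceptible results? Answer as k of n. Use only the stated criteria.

2 of 6

Ceftriaxone: 13 mm is ≥ 13 mm — S
Nafcillin 13 mm: in 12–13 mm — intermediate
Meropenem (8 mm) ≤ 9 mm — Resistant
Levofloxacin (7 mm) ≤ 7 mm ⇒ R
Azithromycin 14 mm: ≤ 15 mm — Resistant
Penicillin 30 mm: ≥ 25 mm ⇒ susceptible
Susceptible: 2/6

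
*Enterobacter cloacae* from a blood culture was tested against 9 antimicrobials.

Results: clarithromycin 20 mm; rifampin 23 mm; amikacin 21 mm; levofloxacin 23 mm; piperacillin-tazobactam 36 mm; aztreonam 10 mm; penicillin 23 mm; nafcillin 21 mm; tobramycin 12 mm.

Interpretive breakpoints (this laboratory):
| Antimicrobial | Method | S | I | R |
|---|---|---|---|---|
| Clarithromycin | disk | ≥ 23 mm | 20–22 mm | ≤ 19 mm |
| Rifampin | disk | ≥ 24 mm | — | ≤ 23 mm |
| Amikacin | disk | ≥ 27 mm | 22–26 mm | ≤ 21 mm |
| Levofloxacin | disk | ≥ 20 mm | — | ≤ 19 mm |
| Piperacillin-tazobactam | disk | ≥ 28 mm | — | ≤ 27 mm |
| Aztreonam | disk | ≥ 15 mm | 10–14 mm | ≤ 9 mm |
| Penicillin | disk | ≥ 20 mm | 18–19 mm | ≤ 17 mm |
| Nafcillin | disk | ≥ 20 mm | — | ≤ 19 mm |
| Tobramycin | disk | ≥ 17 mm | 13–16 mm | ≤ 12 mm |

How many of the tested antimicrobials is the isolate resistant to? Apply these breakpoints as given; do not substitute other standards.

Clarithromycin 20 mm: in 20–22 mm ⇒ Intermediate
Rifampin 23 mm: ≤ 23 mm → Resistant
Amikacin 21 mm: ≤ 21 mm → R
Levofloxacin 23 mm: ≥ 20 mm ⇒ Susceptible
Piperacillin-tazobactam (36 mm) ≥ 28 mm → Susceptible
Aztreonam (10 mm) in 10–14 mm — Intermediate
Penicillin: 23 mm is ≥ 20 mm → Susceptible
Nafcillin 21 mm: ≥ 20 mm → S
Tobramycin 12 mm: ≤ 12 mm — R
Resistant: 3

3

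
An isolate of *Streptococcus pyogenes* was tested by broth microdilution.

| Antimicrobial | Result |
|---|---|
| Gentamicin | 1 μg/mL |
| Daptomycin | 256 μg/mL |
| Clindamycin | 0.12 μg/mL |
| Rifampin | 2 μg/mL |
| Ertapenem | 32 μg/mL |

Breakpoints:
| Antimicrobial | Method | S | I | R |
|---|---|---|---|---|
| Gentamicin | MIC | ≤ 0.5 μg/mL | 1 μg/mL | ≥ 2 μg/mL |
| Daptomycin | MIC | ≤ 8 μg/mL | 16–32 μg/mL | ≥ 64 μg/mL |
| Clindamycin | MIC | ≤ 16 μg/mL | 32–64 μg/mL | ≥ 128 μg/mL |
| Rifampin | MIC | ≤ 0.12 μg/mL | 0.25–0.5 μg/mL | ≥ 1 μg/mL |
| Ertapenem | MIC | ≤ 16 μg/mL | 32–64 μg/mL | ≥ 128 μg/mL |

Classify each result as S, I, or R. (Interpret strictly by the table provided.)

I, R, S, R, I

Gentamicin 1 μg/mL: = 1 μg/mL → Intermediate
Daptomycin: 256 μg/mL is ≥ 64 μg/mL — Resistant
Clindamycin (0.12 μg/mL) ≤ 16 μg/mL — susceptible
Rifampin 2 μg/mL: ≥ 1 μg/mL ⇒ R
Ertapenem (32 μg/mL) in 32–64 μg/mL ⇒ Intermediate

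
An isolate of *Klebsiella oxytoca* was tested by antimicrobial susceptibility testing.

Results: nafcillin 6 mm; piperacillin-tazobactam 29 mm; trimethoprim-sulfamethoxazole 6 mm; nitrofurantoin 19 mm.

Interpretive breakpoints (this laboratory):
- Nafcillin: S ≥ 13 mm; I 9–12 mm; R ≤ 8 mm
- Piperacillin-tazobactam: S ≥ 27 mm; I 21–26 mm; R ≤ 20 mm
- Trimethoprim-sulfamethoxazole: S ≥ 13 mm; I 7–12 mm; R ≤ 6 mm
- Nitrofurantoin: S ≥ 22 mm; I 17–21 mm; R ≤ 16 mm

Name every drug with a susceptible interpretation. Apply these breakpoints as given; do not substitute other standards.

piperacillin-tazobactam

Nafcillin (6 mm) ≤ 8 mm ⇒ R
Piperacillin-tazobactam: 29 mm is ≥ 27 mm — susceptible
Trimethoprim-sulfamethoxazole 6 mm: ≤ 6 mm — R
Nitrofurantoin: 19 mm is in 17–21 mm — Intermediate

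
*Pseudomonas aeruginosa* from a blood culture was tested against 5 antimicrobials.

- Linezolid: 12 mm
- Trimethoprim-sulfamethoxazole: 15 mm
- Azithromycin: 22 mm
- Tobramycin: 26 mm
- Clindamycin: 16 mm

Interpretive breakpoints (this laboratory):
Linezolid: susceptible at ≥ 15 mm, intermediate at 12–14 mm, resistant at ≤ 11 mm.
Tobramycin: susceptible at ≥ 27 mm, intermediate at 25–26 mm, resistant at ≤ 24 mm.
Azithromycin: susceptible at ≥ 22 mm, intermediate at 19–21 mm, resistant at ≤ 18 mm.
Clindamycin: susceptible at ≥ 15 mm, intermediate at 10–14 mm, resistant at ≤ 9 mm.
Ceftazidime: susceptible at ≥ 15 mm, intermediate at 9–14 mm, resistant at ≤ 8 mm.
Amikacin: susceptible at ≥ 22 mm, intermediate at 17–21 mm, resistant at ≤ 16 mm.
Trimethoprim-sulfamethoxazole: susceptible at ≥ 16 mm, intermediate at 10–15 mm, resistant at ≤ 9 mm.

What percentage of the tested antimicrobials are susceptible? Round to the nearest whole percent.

40%

Linezolid (12 mm) in 12–14 mm — intermediate
Trimethoprim-sulfamethoxazole: 15 mm is in 10–15 mm ⇒ Intermediate
Azithromycin: 22 mm is ≥ 22 mm ⇒ susceptible
Tobramycin (26 mm) in 25–26 mm → I
Clindamycin 16 mm: ≥ 15 mm ⇒ S
Susceptible: 2/5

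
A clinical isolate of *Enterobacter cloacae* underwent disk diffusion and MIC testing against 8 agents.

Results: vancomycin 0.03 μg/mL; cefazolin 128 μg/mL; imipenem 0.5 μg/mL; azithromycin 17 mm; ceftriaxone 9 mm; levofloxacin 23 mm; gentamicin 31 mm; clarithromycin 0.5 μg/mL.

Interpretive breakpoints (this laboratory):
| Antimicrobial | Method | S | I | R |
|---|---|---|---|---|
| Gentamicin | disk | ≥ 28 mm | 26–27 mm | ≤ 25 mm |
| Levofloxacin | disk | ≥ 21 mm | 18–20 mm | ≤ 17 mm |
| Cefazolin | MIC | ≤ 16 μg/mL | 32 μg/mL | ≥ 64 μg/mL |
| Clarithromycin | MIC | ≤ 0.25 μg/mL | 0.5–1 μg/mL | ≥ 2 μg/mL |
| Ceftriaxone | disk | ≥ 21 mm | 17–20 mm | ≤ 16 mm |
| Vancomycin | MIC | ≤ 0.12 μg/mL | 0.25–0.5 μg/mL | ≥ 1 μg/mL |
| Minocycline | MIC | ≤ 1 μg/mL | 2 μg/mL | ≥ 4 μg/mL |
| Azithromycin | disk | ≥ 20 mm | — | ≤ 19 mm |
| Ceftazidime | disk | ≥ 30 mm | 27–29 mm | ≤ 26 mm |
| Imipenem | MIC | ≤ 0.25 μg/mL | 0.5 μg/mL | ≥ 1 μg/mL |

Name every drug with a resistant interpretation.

Vancomycin (0.03 μg/mL) ≤ 0.12 μg/mL — S
Cefazolin 128 μg/mL: ≥ 64 μg/mL — Resistant
Imipenem 0.5 μg/mL: = 0.5 μg/mL — I
Azithromycin 17 mm: ≤ 19 mm → R
Ceftriaxone: 9 mm is ≤ 16 mm ⇒ R
Levofloxacin 23 mm: ≥ 21 mm → Susceptible
Gentamicin: 31 mm is ≥ 28 mm → susceptible
Clarithromycin: 0.5 μg/mL is in 0.5–1 μg/mL ⇒ intermediate

cefazolin, azithromycin, ceftriaxone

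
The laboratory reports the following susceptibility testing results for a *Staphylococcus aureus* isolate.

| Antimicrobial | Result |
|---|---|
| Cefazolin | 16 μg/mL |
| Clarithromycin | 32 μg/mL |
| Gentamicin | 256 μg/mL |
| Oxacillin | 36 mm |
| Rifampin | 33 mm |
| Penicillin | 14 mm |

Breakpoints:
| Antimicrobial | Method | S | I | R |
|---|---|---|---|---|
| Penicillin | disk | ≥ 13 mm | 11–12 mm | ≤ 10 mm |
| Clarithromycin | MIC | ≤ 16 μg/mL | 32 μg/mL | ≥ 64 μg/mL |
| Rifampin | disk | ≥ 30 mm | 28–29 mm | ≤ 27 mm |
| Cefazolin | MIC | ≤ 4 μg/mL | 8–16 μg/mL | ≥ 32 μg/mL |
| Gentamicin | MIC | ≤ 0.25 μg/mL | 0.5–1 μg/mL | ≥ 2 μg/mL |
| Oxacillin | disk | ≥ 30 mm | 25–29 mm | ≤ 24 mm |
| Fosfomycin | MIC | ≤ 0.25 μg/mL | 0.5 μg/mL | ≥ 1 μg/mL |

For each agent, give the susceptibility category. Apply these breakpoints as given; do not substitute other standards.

Cefazolin 16 μg/mL: in 8–16 μg/mL — I
Clarithromycin: 32 μg/mL is = 32 μg/mL — I
Gentamicin 256 μg/mL: ≥ 2 μg/mL — resistant
Oxacillin (36 mm) ≥ 30 mm ⇒ Susceptible
Rifampin 33 mm: ≥ 30 mm → S
Penicillin: 14 mm is ≥ 13 mm → susceptible

I, I, R, S, S, S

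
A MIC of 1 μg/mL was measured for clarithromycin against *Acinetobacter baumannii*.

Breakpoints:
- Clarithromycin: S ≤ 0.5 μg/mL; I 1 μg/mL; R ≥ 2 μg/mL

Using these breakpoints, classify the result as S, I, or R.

Clarithromycin 1 μg/mL: = 1 μg/mL — I

I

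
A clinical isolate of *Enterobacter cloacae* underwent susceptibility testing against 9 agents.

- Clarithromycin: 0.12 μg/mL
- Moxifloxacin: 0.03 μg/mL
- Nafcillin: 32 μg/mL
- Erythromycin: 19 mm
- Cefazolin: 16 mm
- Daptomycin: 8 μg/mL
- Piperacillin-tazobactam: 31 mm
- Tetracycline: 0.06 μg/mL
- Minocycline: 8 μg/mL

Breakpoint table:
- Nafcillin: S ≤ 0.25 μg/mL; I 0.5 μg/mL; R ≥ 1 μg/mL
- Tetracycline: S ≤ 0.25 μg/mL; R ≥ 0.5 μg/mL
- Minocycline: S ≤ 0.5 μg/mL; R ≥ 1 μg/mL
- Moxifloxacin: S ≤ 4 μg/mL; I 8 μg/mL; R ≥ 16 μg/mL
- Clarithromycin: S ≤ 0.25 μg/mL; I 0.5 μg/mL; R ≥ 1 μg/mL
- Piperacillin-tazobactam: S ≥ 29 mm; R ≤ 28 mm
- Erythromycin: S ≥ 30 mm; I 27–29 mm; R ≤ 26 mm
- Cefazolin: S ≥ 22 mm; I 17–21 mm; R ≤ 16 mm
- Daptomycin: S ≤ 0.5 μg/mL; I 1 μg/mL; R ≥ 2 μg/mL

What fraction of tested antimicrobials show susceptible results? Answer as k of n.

4 of 9

Clarithromycin 0.12 μg/mL: ≤ 0.25 μg/mL ⇒ S
Moxifloxacin (0.03 μg/mL) ≤ 4 μg/mL — susceptible
Nafcillin 32 μg/mL: ≥ 1 μg/mL — R
Erythromycin: 19 mm is ≤ 26 mm → Resistant
Cefazolin (16 mm) ≤ 16 mm ⇒ resistant
Daptomycin 8 μg/mL: ≥ 2 μg/mL ⇒ resistant
Piperacillin-tazobactam: 31 mm is ≥ 29 mm — Susceptible
Tetracycline (0.06 μg/mL) ≤ 0.25 μg/mL — Susceptible
Minocycline: 8 μg/mL is ≥ 1 μg/mL ⇒ R
Susceptible: 4/9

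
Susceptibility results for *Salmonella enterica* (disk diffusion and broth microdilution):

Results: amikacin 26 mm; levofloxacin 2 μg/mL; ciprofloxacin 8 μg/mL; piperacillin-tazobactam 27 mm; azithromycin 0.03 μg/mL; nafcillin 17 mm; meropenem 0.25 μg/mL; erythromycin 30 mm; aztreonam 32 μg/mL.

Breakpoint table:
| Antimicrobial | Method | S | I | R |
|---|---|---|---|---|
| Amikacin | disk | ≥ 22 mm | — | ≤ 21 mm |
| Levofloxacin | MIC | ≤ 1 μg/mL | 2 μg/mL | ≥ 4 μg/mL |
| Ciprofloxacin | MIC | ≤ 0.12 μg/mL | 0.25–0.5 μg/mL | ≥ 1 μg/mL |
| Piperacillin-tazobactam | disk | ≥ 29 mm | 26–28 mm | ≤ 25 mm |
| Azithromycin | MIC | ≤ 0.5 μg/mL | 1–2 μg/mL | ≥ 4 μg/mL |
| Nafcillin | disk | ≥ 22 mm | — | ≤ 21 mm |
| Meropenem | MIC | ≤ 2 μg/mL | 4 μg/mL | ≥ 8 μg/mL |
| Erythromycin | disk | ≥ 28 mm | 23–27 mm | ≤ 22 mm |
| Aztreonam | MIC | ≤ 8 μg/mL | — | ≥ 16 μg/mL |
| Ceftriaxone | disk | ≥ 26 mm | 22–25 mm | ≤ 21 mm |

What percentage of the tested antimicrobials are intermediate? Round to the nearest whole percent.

22%

Amikacin (26 mm) ≥ 22 mm ⇒ susceptible
Levofloxacin (2 μg/mL) = 2 μg/mL — Intermediate
Ciprofloxacin (8 μg/mL) ≥ 1 μg/mL → R
Piperacillin-tazobactam 27 mm: in 26–28 mm → I
Azithromycin: 0.03 μg/mL is ≤ 0.5 μg/mL ⇒ susceptible
Nafcillin: 17 mm is ≤ 21 mm — Resistant
Meropenem: 0.25 μg/mL is ≤ 2 μg/mL ⇒ S
Erythromycin (30 mm) ≥ 28 mm ⇒ Susceptible
Aztreonam 32 μg/mL: ≥ 16 μg/mL — R
Intermediate: 2/9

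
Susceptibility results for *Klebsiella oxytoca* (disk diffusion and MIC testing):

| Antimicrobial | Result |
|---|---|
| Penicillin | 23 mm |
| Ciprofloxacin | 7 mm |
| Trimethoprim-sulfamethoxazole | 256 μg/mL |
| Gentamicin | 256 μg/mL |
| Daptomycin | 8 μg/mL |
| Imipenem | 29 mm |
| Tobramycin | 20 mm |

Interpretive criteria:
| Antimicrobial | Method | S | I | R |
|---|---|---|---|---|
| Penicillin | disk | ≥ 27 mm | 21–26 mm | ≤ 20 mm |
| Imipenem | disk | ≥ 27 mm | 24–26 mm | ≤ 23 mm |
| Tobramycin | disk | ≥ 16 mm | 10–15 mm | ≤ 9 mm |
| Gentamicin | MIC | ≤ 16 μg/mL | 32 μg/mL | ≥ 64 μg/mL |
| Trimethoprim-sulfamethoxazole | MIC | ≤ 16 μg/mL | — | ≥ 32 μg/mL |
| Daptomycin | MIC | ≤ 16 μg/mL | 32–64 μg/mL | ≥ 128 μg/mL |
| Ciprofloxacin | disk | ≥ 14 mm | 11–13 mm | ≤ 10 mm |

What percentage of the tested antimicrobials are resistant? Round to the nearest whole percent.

43%

Penicillin (23 mm) in 21–26 mm — I
Ciprofloxacin 7 mm: ≤ 10 mm ⇒ R
Trimethoprim-sulfamethoxazole: 256 μg/mL is ≥ 32 μg/mL → resistant
Gentamicin (256 μg/mL) ≥ 64 μg/mL — R
Daptomycin: 8 μg/mL is ≤ 16 μg/mL → S
Imipenem: 29 mm is ≥ 27 mm — susceptible
Tobramycin (20 mm) ≥ 16 mm ⇒ susceptible
Resistant: 3/7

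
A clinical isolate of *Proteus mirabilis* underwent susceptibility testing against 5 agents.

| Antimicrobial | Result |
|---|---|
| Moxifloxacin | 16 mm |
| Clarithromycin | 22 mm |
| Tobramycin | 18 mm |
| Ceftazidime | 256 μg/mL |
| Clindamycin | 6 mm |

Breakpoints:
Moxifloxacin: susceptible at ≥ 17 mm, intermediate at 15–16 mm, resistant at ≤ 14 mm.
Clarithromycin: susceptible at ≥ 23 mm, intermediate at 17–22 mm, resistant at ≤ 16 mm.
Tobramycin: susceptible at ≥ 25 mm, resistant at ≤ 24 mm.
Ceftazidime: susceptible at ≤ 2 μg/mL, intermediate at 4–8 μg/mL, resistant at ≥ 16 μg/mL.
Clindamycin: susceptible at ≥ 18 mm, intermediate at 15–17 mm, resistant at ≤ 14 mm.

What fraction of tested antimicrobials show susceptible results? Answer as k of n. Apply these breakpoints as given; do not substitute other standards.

0 of 5

Moxifloxacin (16 mm) in 15–16 mm — intermediate
Clarithromycin: 22 mm is in 17–22 mm ⇒ Intermediate
Tobramycin 18 mm: ≤ 24 mm ⇒ R
Ceftazidime 256 μg/mL: ≥ 16 μg/mL → resistant
Clindamycin (6 mm) ≤ 14 mm — resistant
Susceptible: 0/5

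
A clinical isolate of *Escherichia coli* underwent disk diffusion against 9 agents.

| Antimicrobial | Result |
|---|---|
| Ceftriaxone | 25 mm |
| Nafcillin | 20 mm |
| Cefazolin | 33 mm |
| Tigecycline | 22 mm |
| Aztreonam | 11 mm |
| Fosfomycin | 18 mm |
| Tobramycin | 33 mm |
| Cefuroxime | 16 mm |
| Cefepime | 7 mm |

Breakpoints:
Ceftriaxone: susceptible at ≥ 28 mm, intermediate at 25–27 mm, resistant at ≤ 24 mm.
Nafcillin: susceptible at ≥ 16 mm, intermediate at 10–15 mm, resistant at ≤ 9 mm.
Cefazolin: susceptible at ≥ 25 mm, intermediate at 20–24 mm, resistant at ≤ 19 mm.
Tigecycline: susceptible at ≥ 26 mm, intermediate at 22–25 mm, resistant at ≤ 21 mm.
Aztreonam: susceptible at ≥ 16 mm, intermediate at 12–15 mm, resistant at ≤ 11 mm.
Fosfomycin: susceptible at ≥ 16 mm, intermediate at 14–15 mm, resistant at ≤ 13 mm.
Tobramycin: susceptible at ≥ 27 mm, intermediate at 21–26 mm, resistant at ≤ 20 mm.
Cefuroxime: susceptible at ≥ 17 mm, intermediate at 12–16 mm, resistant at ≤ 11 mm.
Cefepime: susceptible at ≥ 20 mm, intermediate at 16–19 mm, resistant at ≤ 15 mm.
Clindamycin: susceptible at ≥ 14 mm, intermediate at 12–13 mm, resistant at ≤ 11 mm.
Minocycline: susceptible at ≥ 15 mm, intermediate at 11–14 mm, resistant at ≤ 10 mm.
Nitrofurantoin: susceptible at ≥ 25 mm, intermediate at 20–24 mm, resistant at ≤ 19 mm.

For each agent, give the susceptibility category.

I, S, S, I, R, S, S, I, R

Ceftriaxone 25 mm: in 25–27 mm ⇒ intermediate
Nafcillin 20 mm: ≥ 16 mm → susceptible
Cefazolin (33 mm) ≥ 25 mm → S
Tigecycline (22 mm) in 22–25 mm ⇒ Intermediate
Aztreonam 11 mm: ≤ 11 mm — R
Fosfomycin (18 mm) ≥ 16 mm ⇒ S
Tobramycin (33 mm) ≥ 27 mm → Susceptible
Cefuroxime: 16 mm is in 12–16 mm ⇒ I
Cefepime: 7 mm is ≤ 15 mm ⇒ Resistant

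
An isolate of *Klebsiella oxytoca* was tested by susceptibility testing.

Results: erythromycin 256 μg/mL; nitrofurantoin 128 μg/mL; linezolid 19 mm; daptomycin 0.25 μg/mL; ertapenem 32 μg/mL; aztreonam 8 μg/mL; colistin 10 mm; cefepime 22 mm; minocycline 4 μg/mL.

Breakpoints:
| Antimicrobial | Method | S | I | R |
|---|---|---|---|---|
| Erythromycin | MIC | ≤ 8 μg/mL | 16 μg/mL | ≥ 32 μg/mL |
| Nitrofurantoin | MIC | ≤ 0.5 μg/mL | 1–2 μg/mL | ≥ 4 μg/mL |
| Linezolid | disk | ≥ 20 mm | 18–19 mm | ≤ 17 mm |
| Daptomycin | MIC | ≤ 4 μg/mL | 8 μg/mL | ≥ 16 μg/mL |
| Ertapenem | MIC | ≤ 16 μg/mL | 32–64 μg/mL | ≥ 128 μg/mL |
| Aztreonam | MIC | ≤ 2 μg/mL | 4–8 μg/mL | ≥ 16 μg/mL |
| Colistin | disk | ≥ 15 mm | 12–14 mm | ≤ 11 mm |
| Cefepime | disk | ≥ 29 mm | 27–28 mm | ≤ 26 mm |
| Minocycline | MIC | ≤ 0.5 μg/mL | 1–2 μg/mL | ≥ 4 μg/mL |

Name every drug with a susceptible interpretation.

Erythromycin (256 μg/mL) ≥ 32 μg/mL → Resistant
Nitrofurantoin: 128 μg/mL is ≥ 4 μg/mL ⇒ Resistant
Linezolid 19 mm: in 18–19 mm → Intermediate
Daptomycin 0.25 μg/mL: ≤ 4 μg/mL ⇒ susceptible
Ertapenem (32 μg/mL) in 32–64 μg/mL ⇒ I
Aztreonam: 8 μg/mL is in 4–8 μg/mL → Intermediate
Colistin (10 mm) ≤ 11 mm — Resistant
Cefepime 22 mm: ≤ 26 mm — Resistant
Minocycline: 4 μg/mL is ≥ 4 μg/mL → resistant

daptomycin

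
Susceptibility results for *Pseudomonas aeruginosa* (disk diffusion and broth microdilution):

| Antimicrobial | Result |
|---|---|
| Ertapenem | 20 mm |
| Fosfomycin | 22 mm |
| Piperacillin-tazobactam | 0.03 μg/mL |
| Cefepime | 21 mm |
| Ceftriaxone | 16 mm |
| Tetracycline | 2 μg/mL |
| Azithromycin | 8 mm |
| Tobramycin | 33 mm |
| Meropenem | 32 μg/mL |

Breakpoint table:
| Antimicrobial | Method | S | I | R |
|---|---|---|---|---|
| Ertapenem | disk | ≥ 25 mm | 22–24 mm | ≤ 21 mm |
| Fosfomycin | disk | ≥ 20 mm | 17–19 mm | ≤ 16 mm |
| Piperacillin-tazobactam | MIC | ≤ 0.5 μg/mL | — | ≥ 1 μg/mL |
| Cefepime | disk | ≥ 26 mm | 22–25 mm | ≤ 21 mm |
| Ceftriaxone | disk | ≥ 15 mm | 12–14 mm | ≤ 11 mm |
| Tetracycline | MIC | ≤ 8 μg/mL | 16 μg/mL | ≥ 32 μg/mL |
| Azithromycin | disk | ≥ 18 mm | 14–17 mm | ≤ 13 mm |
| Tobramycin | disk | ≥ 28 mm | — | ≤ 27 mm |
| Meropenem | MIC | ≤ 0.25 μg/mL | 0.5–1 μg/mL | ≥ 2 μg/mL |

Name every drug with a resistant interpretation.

Ertapenem (20 mm) ≤ 21 mm → resistant
Fosfomycin (22 mm) ≥ 20 mm → susceptible
Piperacillin-tazobactam: 0.03 μg/mL is ≤ 0.5 μg/mL — susceptible
Cefepime 21 mm: ≤ 21 mm — Resistant
Ceftriaxone: 16 mm is ≥ 15 mm ⇒ susceptible
Tetracycline: 2 μg/mL is ≤ 8 μg/mL → susceptible
Azithromycin: 8 mm is ≤ 13 mm → R
Tobramycin (33 mm) ≥ 28 mm — susceptible
Meropenem: 32 μg/mL is ≥ 2 μg/mL ⇒ Resistant

ertapenem, cefepime, azithromycin, meropenem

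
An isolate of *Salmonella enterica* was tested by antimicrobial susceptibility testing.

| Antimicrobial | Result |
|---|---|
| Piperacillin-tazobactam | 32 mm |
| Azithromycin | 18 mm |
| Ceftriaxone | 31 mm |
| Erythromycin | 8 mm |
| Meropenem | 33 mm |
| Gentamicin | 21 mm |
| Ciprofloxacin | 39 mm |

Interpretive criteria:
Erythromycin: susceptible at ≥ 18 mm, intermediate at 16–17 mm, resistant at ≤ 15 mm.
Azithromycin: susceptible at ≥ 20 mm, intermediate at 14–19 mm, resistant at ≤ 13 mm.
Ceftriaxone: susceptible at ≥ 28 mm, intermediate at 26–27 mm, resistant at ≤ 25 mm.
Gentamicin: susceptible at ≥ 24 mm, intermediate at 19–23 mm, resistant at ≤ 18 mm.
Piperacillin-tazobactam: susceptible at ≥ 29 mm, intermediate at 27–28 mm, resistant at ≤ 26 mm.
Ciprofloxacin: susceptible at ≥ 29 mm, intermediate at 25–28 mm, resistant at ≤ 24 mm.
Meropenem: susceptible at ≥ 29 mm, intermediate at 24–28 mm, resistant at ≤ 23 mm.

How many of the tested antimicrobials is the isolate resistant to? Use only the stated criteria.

Piperacillin-tazobactam 32 mm: ≥ 29 mm — Susceptible
Azithromycin 18 mm: in 14–19 mm → intermediate
Ceftriaxone 31 mm: ≥ 28 mm → Susceptible
Erythromycin 8 mm: ≤ 15 mm → R
Meropenem (33 mm) ≥ 29 mm — susceptible
Gentamicin: 21 mm is in 19–23 mm — I
Ciprofloxacin (39 mm) ≥ 29 mm → Susceptible
Resistant: 1

1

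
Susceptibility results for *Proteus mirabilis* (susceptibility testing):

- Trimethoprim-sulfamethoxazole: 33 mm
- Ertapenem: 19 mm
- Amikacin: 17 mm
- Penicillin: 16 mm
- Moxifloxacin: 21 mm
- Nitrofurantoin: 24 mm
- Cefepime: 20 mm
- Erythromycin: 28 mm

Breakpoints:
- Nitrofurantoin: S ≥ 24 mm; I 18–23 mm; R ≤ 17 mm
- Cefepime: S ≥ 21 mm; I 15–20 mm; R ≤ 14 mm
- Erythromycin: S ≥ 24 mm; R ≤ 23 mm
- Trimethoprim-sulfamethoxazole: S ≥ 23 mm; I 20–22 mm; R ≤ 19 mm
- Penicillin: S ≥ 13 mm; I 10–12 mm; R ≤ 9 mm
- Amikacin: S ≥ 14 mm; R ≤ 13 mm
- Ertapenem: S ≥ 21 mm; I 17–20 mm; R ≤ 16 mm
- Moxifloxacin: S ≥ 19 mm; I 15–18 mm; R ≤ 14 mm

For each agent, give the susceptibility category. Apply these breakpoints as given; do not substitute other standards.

Trimethoprim-sulfamethoxazole: 33 mm is ≥ 23 mm — susceptible
Ertapenem (19 mm) in 17–20 mm — Intermediate
Amikacin 17 mm: ≥ 14 mm ⇒ S
Penicillin (16 mm) ≥ 13 mm — S
Moxifloxacin (21 mm) ≥ 19 mm — Susceptible
Nitrofurantoin: 24 mm is ≥ 24 mm — susceptible
Cefepime (20 mm) in 15–20 mm → intermediate
Erythromycin: 28 mm is ≥ 24 mm — susceptible

S, I, S, S, S, S, I, S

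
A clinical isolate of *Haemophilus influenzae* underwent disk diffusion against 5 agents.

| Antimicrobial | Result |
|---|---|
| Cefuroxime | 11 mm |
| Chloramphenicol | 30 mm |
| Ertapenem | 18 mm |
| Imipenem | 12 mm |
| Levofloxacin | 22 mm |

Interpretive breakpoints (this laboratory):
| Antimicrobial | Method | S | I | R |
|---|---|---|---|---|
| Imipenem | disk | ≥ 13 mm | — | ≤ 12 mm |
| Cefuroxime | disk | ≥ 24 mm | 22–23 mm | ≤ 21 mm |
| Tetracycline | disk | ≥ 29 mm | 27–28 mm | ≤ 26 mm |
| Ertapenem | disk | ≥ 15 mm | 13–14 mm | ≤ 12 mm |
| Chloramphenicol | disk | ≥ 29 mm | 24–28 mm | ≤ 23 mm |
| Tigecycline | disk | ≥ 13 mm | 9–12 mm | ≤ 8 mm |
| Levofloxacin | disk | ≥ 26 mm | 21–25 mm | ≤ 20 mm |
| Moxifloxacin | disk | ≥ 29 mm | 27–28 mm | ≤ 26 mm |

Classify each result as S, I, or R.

R, S, S, R, I

Cefuroxime 11 mm: ≤ 21 mm → R
Chloramphenicol (30 mm) ≥ 29 mm — S
Ertapenem (18 mm) ≥ 15 mm — Susceptible
Imipenem (12 mm) ≤ 12 mm ⇒ resistant
Levofloxacin: 22 mm is in 21–25 mm ⇒ intermediate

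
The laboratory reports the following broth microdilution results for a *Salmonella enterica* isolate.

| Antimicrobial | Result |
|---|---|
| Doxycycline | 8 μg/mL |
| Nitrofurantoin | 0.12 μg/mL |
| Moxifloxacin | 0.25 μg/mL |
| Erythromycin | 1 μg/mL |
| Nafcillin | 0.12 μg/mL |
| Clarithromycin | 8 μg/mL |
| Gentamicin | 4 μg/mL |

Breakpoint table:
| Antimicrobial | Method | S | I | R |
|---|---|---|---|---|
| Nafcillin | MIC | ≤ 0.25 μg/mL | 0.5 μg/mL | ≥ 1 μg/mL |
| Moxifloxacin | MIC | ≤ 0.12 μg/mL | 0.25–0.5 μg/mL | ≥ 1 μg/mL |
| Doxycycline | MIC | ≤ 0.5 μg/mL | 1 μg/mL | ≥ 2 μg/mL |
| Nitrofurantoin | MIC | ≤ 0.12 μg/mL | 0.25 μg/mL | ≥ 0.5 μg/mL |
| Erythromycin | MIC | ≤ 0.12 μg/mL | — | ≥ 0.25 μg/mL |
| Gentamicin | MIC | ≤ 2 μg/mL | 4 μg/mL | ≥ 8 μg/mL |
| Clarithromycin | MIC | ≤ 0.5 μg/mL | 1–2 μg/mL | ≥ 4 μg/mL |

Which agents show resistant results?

doxycycline, erythromycin, clarithromycin

Doxycycline 8 μg/mL: ≥ 2 μg/mL ⇒ resistant
Nitrofurantoin (0.12 μg/mL) ≤ 0.12 μg/mL ⇒ S
Moxifloxacin (0.25 μg/mL) in 0.25–0.5 μg/mL — I
Erythromycin (1 μg/mL) ≥ 0.25 μg/mL → R
Nafcillin (0.12 μg/mL) ≤ 0.25 μg/mL ⇒ Susceptible
Clarithromycin: 8 μg/mL is ≥ 4 μg/mL — Resistant
Gentamicin 4 μg/mL: = 4 μg/mL → Intermediate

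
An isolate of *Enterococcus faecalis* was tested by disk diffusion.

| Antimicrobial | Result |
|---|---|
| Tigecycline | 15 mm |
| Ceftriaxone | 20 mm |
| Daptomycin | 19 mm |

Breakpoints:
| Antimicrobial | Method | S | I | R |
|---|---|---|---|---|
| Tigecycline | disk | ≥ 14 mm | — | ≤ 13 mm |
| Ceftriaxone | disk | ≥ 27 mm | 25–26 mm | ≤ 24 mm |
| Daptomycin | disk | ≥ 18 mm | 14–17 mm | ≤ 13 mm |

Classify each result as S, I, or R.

S, R, S

Tigecycline: 15 mm is ≥ 14 mm — S
Ceftriaxone (20 mm) ≤ 24 mm → Resistant
Daptomycin (19 mm) ≥ 18 mm → S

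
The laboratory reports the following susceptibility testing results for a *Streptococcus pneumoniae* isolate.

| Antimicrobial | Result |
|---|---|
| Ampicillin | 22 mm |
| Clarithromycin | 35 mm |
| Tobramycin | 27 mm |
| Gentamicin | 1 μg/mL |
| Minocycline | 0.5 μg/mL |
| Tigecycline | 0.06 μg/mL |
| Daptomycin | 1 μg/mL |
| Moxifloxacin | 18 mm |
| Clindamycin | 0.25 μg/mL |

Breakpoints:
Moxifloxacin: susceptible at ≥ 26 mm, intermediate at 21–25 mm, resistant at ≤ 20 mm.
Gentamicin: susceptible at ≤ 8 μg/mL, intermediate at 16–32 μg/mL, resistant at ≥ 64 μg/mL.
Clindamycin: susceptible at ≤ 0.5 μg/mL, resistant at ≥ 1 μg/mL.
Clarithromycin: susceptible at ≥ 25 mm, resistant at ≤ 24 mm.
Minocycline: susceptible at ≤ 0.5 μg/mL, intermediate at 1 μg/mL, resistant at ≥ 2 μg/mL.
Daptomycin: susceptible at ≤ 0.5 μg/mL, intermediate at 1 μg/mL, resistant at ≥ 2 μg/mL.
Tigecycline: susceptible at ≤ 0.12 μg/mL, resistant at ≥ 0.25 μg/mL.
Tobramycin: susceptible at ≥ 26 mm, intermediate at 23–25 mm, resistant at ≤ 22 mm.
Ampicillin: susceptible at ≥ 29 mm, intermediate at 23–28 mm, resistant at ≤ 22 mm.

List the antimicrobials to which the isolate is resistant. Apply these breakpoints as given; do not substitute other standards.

ampicillin, moxifloxacin

Ampicillin (22 mm) ≤ 22 mm → resistant
Clarithromycin 35 mm: ≥ 25 mm → S
Tobramycin 27 mm: ≥ 26 mm — Susceptible
Gentamicin: 1 μg/mL is ≤ 8 μg/mL → Susceptible
Minocycline: 0.5 μg/mL is ≤ 0.5 μg/mL ⇒ S
Tigecycline 0.06 μg/mL: ≤ 0.12 μg/mL — Susceptible
Daptomycin (1 μg/mL) = 1 μg/mL ⇒ I
Moxifloxacin (18 mm) ≤ 20 mm → R
Clindamycin (0.25 μg/mL) ≤ 0.5 μg/mL ⇒ S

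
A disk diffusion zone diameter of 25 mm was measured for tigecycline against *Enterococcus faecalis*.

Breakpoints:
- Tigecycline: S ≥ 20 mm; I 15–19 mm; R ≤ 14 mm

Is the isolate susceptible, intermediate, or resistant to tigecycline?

S

Tigecycline 25 mm: ≥ 20 mm — S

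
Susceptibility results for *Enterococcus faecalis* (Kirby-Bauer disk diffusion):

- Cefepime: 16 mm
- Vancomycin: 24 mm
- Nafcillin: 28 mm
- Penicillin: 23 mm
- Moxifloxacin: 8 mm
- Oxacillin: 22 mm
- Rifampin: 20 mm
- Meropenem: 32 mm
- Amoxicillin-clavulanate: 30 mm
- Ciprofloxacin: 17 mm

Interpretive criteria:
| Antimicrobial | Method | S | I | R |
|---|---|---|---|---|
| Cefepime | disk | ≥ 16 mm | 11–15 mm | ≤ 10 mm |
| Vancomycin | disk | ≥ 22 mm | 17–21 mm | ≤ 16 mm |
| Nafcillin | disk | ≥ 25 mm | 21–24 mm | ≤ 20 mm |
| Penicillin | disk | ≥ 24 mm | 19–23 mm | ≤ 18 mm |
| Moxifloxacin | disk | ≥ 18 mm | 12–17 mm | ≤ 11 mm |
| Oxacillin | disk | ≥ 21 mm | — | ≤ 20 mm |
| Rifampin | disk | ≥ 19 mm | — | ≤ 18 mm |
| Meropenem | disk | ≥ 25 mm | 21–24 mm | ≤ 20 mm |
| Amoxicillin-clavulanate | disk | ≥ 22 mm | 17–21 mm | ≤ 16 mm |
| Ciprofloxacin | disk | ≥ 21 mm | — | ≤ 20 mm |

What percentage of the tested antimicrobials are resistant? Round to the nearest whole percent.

Cefepime (16 mm) ≥ 16 mm ⇒ S
Vancomycin: 24 mm is ≥ 22 mm ⇒ susceptible
Nafcillin 28 mm: ≥ 25 mm → Susceptible
Penicillin (23 mm) in 19–23 mm ⇒ Intermediate
Moxifloxacin (8 mm) ≤ 11 mm — R
Oxacillin: 22 mm is ≥ 21 mm → Susceptible
Rifampin (20 mm) ≥ 19 mm — Susceptible
Meropenem (32 mm) ≥ 25 mm ⇒ S
Amoxicillin-clavulanate 30 mm: ≥ 22 mm — S
Ciprofloxacin: 17 mm is ≤ 20 mm — resistant
Resistant: 2/10

20%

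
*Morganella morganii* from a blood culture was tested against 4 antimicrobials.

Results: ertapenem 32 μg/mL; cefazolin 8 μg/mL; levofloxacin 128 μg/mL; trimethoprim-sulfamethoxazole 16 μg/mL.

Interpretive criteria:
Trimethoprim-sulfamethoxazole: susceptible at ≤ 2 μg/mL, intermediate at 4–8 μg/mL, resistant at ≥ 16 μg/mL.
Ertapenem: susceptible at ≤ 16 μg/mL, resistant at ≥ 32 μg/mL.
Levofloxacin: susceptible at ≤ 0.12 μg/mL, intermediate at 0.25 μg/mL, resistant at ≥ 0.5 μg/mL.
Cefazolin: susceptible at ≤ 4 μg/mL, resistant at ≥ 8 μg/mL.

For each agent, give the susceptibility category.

R, R, R, R

Ertapenem: 32 μg/mL is ≥ 32 μg/mL → Resistant
Cefazolin: 8 μg/mL is ≥ 8 μg/mL ⇒ R
Levofloxacin (128 μg/mL) ≥ 0.5 μg/mL → Resistant
Trimethoprim-sulfamethoxazole (16 μg/mL) ≥ 16 μg/mL — R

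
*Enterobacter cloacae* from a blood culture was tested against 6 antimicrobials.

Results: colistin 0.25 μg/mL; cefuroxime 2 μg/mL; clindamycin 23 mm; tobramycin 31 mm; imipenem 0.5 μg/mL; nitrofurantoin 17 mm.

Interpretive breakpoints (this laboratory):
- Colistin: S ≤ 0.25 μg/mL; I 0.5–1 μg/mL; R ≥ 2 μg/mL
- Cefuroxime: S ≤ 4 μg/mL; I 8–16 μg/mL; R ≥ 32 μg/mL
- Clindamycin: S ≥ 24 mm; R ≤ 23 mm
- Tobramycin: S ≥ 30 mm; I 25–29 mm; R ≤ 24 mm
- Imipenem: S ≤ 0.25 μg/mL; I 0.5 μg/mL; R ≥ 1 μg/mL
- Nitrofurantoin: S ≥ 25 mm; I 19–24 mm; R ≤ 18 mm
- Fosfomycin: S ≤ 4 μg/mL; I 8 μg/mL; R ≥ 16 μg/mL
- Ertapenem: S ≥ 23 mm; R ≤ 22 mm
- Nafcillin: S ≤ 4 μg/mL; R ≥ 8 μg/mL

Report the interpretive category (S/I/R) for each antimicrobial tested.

Colistin: 0.25 μg/mL is ≤ 0.25 μg/mL — S
Cefuroxime (2 μg/mL) ≤ 4 μg/mL ⇒ susceptible
Clindamycin (23 mm) ≤ 23 mm → R
Tobramycin (31 mm) ≥ 30 mm — Susceptible
Imipenem (0.5 μg/mL) = 0.5 μg/mL ⇒ intermediate
Nitrofurantoin 17 mm: ≤ 18 mm → Resistant

S, S, R, S, I, R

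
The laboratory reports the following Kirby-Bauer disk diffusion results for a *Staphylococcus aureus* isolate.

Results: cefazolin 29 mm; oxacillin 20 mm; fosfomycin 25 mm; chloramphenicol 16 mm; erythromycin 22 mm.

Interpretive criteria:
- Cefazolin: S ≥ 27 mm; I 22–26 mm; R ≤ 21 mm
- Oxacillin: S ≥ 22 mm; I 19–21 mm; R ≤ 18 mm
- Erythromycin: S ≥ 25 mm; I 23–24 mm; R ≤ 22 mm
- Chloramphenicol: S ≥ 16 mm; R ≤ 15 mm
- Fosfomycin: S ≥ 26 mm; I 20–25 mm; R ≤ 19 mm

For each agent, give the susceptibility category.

S, I, I, S, R

Cefazolin 29 mm: ≥ 27 mm — S
Oxacillin 20 mm: in 19–21 mm → Intermediate
Fosfomycin (25 mm) in 20–25 mm ⇒ I
Chloramphenicol: 16 mm is ≥ 16 mm → Susceptible
Erythromycin (22 mm) ≤ 22 mm ⇒ resistant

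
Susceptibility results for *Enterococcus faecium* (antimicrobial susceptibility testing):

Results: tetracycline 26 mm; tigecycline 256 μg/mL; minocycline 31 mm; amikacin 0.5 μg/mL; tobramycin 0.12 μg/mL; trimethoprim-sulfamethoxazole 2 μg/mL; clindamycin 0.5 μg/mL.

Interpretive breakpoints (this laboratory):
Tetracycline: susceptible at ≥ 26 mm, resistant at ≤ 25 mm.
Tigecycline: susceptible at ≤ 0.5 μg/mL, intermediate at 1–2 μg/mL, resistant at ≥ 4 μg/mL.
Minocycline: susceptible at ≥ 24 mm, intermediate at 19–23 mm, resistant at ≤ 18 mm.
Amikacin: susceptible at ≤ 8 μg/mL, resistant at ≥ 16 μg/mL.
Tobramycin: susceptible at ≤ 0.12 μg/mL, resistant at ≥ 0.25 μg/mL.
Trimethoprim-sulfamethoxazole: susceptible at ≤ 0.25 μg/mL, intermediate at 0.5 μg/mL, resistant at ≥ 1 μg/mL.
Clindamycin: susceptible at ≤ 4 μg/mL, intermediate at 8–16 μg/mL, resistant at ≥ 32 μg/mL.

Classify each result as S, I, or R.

Tetracycline (26 mm) ≥ 26 mm — S
Tigecycline (256 μg/mL) ≥ 4 μg/mL — Resistant
Minocycline 31 mm: ≥ 24 mm ⇒ susceptible
Amikacin (0.5 μg/mL) ≤ 8 μg/mL ⇒ susceptible
Tobramycin 0.12 μg/mL: ≤ 0.12 μg/mL ⇒ S
Trimethoprim-sulfamethoxazole (2 μg/mL) ≥ 1 μg/mL — resistant
Clindamycin (0.5 μg/mL) ≤ 4 μg/mL — susceptible

S, R, S, S, S, R, S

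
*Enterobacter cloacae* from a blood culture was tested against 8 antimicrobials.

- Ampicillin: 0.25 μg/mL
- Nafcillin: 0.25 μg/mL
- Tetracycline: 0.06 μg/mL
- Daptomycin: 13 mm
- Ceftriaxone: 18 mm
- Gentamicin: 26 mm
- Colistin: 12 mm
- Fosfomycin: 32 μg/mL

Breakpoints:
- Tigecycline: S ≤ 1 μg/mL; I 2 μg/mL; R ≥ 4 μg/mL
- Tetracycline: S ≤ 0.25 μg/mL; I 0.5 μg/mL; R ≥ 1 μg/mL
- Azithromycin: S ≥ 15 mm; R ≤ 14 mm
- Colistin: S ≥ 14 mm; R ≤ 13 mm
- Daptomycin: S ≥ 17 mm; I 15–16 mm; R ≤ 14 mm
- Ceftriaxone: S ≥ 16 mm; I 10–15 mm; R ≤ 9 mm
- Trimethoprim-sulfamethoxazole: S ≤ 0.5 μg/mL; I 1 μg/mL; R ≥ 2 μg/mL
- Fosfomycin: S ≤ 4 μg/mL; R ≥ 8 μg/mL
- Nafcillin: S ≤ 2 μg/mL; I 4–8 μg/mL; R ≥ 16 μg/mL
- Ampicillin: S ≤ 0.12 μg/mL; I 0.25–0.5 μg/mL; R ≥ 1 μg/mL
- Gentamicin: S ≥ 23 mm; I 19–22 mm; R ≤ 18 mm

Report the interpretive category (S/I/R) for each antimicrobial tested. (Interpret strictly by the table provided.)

I, S, S, R, S, S, R, R

Ampicillin (0.25 μg/mL) in 0.25–0.5 μg/mL — intermediate
Nafcillin (0.25 μg/mL) ≤ 2 μg/mL ⇒ susceptible
Tetracycline: 0.06 μg/mL is ≤ 0.25 μg/mL ⇒ Susceptible
Daptomycin 13 mm: ≤ 14 mm → R
Ceftriaxone (18 mm) ≥ 16 mm — S
Gentamicin (26 mm) ≥ 23 mm → susceptible
Colistin (12 mm) ≤ 13 mm → R
Fosfomycin (32 μg/mL) ≥ 8 μg/mL → R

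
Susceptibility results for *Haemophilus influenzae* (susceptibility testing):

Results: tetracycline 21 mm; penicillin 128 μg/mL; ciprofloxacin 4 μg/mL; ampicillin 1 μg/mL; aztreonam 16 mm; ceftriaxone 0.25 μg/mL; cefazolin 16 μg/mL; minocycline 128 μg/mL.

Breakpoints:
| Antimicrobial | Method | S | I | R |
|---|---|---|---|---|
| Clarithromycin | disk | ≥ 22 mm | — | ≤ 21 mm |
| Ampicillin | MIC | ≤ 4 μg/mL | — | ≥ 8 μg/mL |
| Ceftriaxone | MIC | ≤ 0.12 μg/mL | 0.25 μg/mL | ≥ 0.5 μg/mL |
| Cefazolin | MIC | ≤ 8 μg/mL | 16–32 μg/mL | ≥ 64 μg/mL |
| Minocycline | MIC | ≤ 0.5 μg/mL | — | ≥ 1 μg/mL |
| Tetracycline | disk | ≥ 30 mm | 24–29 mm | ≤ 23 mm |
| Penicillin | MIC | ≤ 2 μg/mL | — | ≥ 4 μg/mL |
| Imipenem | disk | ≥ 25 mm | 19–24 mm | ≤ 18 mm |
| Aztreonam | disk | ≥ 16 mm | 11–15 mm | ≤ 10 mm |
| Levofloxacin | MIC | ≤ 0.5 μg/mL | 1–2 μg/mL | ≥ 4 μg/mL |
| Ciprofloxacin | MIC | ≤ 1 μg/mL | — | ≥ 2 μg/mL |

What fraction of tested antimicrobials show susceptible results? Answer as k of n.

2 of 8

Tetracycline (21 mm) ≤ 23 mm ⇒ Resistant
Penicillin 128 μg/mL: ≥ 4 μg/mL — resistant
Ciprofloxacin 4 μg/mL: ≥ 2 μg/mL → Resistant
Ampicillin (1 μg/mL) ≤ 4 μg/mL → Susceptible
Aztreonam: 16 mm is ≥ 16 mm — susceptible
Ceftriaxone (0.25 μg/mL) = 0.25 μg/mL ⇒ I
Cefazolin 16 μg/mL: in 16–32 μg/mL — Intermediate
Minocycline: 128 μg/mL is ≥ 1 μg/mL — resistant
Susceptible: 2/8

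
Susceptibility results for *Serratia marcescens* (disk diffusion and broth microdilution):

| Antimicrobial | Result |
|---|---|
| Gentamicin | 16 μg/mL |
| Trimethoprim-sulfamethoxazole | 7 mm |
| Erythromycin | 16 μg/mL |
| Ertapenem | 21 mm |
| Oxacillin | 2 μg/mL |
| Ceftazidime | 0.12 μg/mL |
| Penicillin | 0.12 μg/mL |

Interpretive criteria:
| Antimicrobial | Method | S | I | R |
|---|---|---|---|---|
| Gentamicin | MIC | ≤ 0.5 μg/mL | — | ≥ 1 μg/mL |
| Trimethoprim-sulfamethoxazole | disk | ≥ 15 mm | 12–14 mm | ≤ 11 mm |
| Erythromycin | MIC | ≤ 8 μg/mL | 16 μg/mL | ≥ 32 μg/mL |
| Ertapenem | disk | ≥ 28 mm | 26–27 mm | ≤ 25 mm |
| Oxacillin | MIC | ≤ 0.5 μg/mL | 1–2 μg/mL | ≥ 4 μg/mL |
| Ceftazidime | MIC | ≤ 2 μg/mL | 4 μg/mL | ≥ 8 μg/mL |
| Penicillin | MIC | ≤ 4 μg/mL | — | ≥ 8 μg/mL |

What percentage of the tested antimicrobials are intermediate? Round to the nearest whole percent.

29%

Gentamicin: 16 μg/mL is ≥ 1 μg/mL ⇒ Resistant
Trimethoprim-sulfamethoxazole: 7 mm is ≤ 11 mm — resistant
Erythromycin: 16 μg/mL is = 16 μg/mL — I
Ertapenem: 21 mm is ≤ 25 mm — resistant
Oxacillin (2 μg/mL) in 1–2 μg/mL — Intermediate
Ceftazidime: 0.12 μg/mL is ≤ 2 μg/mL → susceptible
Penicillin 0.12 μg/mL: ≤ 4 μg/mL — Susceptible
Intermediate: 2/7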